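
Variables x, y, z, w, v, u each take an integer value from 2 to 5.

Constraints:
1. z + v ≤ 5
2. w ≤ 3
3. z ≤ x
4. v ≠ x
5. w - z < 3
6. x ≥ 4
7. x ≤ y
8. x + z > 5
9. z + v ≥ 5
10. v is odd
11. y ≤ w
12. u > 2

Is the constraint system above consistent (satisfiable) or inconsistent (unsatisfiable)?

Unsatisfiable

From constraints 6 and 7: y ≥ x and x ≥ 4, so y ≥ 4. From constraints 2 and 11: y ≤ w and w ≤ 3, so y ≤ 3. But 3 < 4, so no value of y works.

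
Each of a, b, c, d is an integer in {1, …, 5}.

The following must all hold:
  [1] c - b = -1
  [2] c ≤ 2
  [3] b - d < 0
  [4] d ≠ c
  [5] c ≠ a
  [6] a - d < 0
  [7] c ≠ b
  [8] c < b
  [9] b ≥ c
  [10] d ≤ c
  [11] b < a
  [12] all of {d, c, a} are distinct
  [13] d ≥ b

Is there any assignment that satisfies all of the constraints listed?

Unsatisfiable

Constraints 6, 9, 10, and 11 give d ≤ c, c ≤ b, b < a, a < d. Chaining: d ≤ c ≤ b < a < d, which forces d < d — impossible.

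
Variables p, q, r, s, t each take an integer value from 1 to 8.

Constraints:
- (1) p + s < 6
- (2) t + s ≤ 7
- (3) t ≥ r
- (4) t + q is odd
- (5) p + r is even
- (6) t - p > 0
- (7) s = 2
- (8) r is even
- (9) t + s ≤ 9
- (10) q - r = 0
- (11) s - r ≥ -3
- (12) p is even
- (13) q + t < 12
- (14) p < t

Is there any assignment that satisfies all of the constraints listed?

Satisfiable

One satisfying assignment is p = 2, q = 4, r = 4, s = 2, t = 5.
For the less obvious constraints — constraint 1: p + s = 4; constraint 2: t + s = 7 — and the others hold by inspection.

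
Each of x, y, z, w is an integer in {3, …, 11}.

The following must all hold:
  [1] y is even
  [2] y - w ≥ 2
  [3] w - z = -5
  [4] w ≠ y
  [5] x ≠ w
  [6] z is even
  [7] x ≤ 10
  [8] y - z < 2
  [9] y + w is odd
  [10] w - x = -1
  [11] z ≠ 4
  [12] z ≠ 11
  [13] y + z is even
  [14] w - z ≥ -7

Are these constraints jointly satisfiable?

Satisfiable

The assignment x = 6, y = 10, z = 10, w = 5 works:
  constraint 2 holds since y - w = 5.
  constraint 3 holds since w - z = -5.
  constraint 8 holds since y - z = 0.
The rest check out directly.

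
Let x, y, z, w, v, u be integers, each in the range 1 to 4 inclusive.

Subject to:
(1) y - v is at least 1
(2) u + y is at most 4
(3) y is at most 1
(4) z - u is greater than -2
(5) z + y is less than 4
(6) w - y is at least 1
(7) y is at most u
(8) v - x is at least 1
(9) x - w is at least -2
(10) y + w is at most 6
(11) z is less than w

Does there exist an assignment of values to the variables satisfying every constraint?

Unsatisfiable

Constraints 1, 6, 8, and 9 give v − x ≥ 1, x − w ≥ -2, w − y ≥ 1, y − v ≥ 1.
Adding all 4 inequalities: the left sides telescope to 0, and the right sides sum to 1 + (-2) + 1 + 1 = 1. So 0 ≥ 1, which is false.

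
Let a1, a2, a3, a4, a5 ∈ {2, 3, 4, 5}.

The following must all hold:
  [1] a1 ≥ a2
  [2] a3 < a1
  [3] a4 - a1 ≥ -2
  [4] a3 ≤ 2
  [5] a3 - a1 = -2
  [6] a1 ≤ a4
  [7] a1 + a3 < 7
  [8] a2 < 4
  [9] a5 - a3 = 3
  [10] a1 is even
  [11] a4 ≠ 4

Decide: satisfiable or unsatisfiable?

Satisfiable

Try a1 = 4, a2 = 2, a3 = 2, a4 = 5, a5 = 5.
Check constraint 3: a4 - a1 = 1; constraint 5: a3 - a1 = -2. The remaining constraints are straightforward to verify.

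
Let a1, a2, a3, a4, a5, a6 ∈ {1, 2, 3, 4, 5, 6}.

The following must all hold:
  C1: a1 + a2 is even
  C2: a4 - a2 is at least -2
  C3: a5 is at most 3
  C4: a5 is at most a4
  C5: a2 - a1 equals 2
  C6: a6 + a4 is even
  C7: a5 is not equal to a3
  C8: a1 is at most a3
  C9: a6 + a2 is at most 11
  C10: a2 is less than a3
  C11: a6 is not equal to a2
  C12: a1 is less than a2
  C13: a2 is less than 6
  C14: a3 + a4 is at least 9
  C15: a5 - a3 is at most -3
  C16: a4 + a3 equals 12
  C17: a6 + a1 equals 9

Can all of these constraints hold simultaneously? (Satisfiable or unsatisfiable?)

Try a1 = 3, a2 = 5, a3 = 6, a4 = 6, a5 = 1, a6 = 6.
Check constraint 2: a4 - a2 = 1; constraint 5: a2 - a1 = 2. The remaining constraints are straightforward to verify.

Satisfiable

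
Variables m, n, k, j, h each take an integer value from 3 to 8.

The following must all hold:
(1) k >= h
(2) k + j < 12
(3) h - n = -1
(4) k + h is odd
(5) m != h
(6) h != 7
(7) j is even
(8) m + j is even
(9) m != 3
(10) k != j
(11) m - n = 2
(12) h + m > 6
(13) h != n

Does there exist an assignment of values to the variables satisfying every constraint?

Satisfiable

Try m = 6, n = 4, k = 6, j = 4, h = 3.
Check constraint 2: k + j = 10; constraint 3: h - n = -1; constraint 11: m - n = 2. The remaining constraints are straightforward to verify.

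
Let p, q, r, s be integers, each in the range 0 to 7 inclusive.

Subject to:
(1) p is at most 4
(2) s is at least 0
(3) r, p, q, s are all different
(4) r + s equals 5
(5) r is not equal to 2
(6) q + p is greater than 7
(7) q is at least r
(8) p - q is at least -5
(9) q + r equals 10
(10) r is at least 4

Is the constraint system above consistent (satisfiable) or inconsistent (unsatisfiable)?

Satisfiable

Try p = 3, q = 6, r = 4, s = 1.
Check constraint 4: r + s = 5; constraint 6: q + p = 9. The remaining constraints are straightforward to verify.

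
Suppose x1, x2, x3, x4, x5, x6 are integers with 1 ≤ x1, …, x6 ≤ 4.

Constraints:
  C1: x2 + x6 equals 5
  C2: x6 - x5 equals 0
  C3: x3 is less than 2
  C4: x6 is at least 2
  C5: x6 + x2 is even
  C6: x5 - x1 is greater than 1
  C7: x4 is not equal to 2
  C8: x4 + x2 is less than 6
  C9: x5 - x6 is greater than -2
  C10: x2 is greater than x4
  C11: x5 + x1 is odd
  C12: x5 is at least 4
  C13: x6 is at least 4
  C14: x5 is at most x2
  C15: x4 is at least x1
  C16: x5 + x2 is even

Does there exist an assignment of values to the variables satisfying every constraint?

Unsatisfiable

From constraints 12 and 14: x2 ≥ x5 ≥ 4. From constraint 4: x6 ≥ 2. Hence x2 + x6 ≥ 6. But constraint 1 requires x2 + x6 = 5, and 5 < 6. Contradiction.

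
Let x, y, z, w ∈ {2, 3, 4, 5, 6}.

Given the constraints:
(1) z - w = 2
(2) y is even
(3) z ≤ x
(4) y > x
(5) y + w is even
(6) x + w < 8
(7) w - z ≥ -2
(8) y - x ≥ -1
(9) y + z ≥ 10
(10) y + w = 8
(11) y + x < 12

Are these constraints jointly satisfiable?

Satisfiable

Try x = 4, y = 6, z = 4, w = 2.
Check constraint 1: z - w = 2; constraint 6: x + w = 6; constraint 7: w - z = -2. The remaining constraints are straightforward to verify.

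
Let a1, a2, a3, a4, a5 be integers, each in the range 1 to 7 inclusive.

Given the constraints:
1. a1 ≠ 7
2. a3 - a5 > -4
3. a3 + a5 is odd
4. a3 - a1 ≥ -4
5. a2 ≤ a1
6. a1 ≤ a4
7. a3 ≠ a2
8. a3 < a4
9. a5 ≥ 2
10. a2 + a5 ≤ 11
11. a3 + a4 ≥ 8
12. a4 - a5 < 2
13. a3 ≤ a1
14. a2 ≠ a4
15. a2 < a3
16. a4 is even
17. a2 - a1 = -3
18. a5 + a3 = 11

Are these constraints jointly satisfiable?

Satisfiable

One satisfying assignment is a1 = 6, a2 = 3, a3 = 5, a4 = 6, a5 = 6.
For the less obvious constraints — constraint 2: a3 - a5 = -1; constraint 4: a3 - a1 = -1 — and the others hold by inspection.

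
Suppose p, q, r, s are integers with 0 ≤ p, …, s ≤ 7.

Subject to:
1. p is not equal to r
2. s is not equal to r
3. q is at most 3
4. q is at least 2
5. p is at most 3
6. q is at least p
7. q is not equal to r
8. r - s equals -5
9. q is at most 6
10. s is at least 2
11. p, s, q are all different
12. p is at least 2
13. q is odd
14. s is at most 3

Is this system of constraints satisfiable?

Unsatisfiable

Constraints 3, 4, 5, 10, 12, and 14 confine each of p, s, q to the 2 values {2, 3}.
Constraint 11 requires all 3 of them to be distinct, but only 2 values are available — impossible by the pigeonhole principle.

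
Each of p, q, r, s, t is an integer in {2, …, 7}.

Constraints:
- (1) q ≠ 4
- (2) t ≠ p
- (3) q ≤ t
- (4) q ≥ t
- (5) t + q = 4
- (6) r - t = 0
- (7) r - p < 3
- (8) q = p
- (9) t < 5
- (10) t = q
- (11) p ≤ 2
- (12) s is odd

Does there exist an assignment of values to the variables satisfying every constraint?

From constraints 8 and 10, t = q = p, so t = p. But constraint 2 says t ≠ p. Contradiction.

Unsatisfiable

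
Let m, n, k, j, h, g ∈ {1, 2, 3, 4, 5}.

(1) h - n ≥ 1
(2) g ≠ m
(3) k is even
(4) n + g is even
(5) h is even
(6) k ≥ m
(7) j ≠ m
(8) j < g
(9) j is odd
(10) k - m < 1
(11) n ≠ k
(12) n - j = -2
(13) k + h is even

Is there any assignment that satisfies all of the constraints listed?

Try m = 4, n = 1, k = 4, j = 3, h = 4, g = 5.
Check constraint 1: h - n = 3; constraint 10: k - m = 0; constraint 12: n - j = -2. The remaining constraints are straightforward to verify.

Satisfiable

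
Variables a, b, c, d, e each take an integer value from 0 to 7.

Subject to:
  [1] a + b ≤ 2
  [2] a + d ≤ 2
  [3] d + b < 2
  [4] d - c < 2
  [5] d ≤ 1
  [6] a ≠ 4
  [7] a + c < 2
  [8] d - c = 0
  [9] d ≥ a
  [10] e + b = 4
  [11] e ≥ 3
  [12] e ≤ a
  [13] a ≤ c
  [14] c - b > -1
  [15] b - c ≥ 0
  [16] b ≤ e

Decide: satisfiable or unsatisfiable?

From constraints 11 and 12: a ≥ e and e ≥ 3, so a ≥ 3. From constraints 5 and 9: a ≤ d and d ≤ 1, so a ≤ 1. But 1 < 3, so no value of a works.

Unsatisfiable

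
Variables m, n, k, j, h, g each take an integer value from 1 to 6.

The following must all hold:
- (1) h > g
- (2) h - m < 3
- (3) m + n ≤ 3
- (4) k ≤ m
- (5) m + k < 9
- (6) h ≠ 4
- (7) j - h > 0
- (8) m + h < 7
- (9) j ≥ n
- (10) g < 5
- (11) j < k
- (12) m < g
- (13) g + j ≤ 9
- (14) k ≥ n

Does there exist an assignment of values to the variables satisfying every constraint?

Unsatisfiable

Constraints 1, 4, 7, 11, and 12 give h < j, j < k, k ≤ m, m < g, g < h. Chaining: h < j < k ≤ m < g < h, which forces h < h — impossible.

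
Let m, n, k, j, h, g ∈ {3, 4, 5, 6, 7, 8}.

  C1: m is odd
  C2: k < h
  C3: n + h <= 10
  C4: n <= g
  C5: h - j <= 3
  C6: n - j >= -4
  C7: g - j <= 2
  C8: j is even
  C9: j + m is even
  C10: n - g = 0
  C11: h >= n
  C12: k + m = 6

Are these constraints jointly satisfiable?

Constraint 8 makes j even and constraint 1 makes m odd, so j + m must be odd. Constraint 9 says j + m is even — contradiction.

Unsatisfiable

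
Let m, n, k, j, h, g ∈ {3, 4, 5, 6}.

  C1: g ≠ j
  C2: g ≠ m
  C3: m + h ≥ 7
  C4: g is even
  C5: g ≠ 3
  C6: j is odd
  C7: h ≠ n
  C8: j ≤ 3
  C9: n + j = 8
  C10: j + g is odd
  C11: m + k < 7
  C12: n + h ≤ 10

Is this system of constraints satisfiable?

Take m = 3, n = 5, k = 3, j = 3, h = 4, g = 4. Then constraint 3: m + h = 7; constraint 9: n + j = 8, and every other listed constraint is also met.

Satisfiable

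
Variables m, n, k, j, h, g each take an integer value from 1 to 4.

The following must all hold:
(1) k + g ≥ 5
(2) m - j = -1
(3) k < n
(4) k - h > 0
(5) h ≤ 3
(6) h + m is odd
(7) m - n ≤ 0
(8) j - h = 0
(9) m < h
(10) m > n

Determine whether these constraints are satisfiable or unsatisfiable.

Unsatisfiable

Constraints 3, 4, 9, and 10 give h < k, k < n, n < m, m < h. Chaining: h < k < n < m < h, which forces h < h — impossible.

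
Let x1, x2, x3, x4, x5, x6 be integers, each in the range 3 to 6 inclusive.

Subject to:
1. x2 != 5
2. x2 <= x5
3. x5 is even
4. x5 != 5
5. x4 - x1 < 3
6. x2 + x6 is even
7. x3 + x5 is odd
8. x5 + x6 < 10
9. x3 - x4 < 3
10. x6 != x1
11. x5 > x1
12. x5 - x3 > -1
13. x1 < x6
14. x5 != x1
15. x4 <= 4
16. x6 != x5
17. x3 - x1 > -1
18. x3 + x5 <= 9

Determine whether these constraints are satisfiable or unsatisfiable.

The assignment x1 = 3, x2 = 3, x3 = 3, x4 = 3, x5 = 4, x6 = 5 works:
  constraint 5 holds since x4 - x1 = 0.
  constraint 8 holds since x5 + x6 = 9.
The rest check out directly.

Satisfiable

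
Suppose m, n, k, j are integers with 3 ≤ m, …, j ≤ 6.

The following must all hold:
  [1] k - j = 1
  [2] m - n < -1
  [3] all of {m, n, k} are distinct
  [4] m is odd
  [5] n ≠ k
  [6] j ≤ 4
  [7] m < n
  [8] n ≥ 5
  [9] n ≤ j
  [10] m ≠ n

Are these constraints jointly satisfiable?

Unsatisfiable

From constraints 8 and 9: j ≥ n and n ≥ 5, so j ≥ 5. From constraint 6: j ≤ 4. But 4 < 5, so no value of j works.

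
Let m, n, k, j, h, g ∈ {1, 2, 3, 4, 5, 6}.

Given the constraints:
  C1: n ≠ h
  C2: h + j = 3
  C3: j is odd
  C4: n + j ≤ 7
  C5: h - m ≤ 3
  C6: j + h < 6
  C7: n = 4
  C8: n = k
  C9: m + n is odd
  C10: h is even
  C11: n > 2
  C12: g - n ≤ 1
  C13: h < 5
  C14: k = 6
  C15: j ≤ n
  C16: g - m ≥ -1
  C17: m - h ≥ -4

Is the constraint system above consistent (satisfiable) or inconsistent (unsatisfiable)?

Unsatisfiable

Constraint 7 fixes n = 4 and constraint 14 fixes k = 6, but constraint 8 requires n = k. Since 4 ≠ 6, contradiction.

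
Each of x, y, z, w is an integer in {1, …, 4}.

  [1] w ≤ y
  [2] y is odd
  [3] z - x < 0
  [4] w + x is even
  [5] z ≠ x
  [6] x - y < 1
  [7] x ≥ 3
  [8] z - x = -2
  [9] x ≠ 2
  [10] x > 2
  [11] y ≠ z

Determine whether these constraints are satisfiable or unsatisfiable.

Satisfiable

Setting (x, y, z, w) = (3, 3, 1, 1) satisfies everything: constraint 3: z - x = -2; constraint 6: x - y = 0, and the others follow.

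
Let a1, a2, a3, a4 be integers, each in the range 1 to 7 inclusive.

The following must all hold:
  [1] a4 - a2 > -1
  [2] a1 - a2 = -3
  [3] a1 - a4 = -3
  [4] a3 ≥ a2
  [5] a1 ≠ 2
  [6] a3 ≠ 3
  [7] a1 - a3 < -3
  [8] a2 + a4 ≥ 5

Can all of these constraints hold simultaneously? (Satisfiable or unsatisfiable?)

Satisfiable

Take a1 = 1, a2 = 4, a3 = 6, a4 = 4. Then constraint 1: a4 - a2 = 0; constraint 2: a1 - a2 = -3; constraint 3: a1 - a4 = -3, and every other listed constraint is also met.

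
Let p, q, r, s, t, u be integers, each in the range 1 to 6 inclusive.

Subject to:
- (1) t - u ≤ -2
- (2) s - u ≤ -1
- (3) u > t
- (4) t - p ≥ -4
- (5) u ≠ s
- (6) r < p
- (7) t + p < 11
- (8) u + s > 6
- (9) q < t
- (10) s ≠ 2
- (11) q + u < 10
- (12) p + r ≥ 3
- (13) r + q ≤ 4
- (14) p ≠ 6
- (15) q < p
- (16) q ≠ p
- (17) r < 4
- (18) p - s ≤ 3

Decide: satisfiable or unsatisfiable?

Satisfiable

Setting (p, q, r, s, t, u) = (5, 2, 1, 4, 3, 5) satisfies everything: constraint 1: t - u = -2; constraint 2: s - u = -1; constraint 4: t - p = -2, and the others follow.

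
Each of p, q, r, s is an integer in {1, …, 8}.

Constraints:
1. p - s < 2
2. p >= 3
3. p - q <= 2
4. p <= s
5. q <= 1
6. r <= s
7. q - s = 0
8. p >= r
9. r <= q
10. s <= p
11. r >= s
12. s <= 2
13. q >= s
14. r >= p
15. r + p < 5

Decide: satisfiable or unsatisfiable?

From constraints 2 and 4: s ≥ p and p ≥ 3, so s ≥ 3. From constraints 5 and 13: s ≤ q and q ≤ 1, so s ≤ 1. But 1 < 3, so no value of s works.

Unsatisfiable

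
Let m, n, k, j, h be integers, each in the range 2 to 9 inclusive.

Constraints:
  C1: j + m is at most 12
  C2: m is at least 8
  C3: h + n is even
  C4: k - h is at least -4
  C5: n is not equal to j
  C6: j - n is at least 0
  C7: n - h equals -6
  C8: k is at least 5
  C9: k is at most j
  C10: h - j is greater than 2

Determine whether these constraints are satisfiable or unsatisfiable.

From constraints 8 and 9: j ≥ k ≥ 5. From constraint 2: m ≥ 8. Hence j + m ≥ 13. But constraint 1 requires j + m ≤ 12, and 12 < 13. Contradiction.

Unsatisfiable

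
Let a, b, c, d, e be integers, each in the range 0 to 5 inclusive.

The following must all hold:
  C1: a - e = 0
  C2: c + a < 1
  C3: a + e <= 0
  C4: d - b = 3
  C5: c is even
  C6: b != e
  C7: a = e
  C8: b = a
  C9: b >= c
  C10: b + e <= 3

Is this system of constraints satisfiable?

From constraints 7 and 8, b = a = e, so b = e. But constraint 6 says b ≠ e. Contradiction.

Unsatisfiable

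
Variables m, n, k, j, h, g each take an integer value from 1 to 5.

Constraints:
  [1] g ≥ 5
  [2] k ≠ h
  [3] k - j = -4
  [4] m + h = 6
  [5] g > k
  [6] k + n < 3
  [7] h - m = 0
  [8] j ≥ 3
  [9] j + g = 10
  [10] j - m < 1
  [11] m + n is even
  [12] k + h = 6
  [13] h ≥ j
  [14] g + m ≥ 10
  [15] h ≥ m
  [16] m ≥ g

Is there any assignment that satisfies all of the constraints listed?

From constraints 1 and 16: m ≥ g ≥ 5. From constraints 8 and 13: h ≥ j ≥ 3. Hence m + h ≥ 8. But constraint 4 requires m + h = 6, and 6 < 8. Contradiction.

Unsatisfiable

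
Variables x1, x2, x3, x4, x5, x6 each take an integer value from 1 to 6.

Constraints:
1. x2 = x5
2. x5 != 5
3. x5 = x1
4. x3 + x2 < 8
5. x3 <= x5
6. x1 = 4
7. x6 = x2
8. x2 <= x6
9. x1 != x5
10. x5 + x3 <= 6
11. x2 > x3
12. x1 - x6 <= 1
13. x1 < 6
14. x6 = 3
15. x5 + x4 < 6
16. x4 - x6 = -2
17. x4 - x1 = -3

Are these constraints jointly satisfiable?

Unsatisfiable

Constraint 14 fixes x6 = 3 and constraint 6 fixes x1 = 4. Constraints 1, 3, and 7 give x6 = x2 = x5 = x1, so x6 = x1. But 3 ≠ 4 — contradiction.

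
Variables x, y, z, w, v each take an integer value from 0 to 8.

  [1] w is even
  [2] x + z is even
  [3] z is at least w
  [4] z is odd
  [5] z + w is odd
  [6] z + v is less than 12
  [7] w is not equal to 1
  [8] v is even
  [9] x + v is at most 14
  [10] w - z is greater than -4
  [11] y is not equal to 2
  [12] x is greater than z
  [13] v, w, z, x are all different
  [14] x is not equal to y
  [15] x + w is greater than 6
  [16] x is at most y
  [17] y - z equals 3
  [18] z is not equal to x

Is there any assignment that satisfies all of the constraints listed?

The assignment x = 7, y = 8, z = 5, w = 2, v = 6 works:
  constraint 6 holds since z + v = 11.
  constraint 9 holds since x + v = 13.
  constraint 10 holds since w - z = -3.
The rest check out directly.

Satisfiable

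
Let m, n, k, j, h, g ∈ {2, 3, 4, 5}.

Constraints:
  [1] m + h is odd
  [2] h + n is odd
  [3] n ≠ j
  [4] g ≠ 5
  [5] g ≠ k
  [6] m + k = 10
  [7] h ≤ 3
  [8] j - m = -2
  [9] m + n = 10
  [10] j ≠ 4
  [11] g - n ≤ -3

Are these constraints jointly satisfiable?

Try m = 5, n = 5, k = 5, j = 3, h = 2, g = 2.
Check constraint 6: m + k = 10; constraint 8: j - m = -2. The remaining constraints are straightforward to verify.

Satisfiable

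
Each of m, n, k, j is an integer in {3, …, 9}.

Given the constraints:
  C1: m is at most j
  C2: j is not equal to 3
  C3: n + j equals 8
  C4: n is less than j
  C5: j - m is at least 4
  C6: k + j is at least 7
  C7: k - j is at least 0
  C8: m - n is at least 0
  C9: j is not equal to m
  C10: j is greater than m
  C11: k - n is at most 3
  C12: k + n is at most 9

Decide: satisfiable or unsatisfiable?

Unsatisfiable

Constraints 5, 7, 8, and 11 give n − k ≥ -3, k − j ≥ 0, j − m ≥ 4, m − n ≥ 0.
Adding all 4 inequalities: the left sides telescope to 0, and the right sides sum to (-3) + 0 + 4 + 0 = 1. So 0 ≥ 1, which is false.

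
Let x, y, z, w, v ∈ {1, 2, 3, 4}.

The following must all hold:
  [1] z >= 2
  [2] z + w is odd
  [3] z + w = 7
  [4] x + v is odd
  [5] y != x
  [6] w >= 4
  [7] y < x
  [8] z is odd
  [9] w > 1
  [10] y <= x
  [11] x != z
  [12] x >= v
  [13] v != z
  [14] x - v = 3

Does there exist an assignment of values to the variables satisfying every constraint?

Take x = 4, y = 2, z = 3, w = 4, v = 1. Then constraint 3: z + w = 7; constraint 14: x - v = 3, and every other listed constraint is also met.

Satisfiable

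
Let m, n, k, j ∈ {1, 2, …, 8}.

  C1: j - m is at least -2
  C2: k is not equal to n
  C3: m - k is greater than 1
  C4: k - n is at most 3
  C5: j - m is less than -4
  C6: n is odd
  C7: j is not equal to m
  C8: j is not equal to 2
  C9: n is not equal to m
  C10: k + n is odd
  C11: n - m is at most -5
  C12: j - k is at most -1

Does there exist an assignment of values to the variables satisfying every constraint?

Constraints 1, 4, 11, and 12 give n − k ≥ -3, k − j ≥ 1, j − m ≥ -2, m − n ≥ 5.
Adding all 4 inequalities: the left sides telescope to 0, and the right sides sum to (-3) + 1 + (-2) + 5 = 1. So 0 ≥ 1, which is false.

Unsatisfiable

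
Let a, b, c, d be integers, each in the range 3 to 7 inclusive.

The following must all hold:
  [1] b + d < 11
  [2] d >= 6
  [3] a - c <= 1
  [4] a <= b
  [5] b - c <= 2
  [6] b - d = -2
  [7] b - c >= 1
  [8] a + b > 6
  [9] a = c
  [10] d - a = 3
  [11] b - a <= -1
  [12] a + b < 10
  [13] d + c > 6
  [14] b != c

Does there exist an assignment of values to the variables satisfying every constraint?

Unsatisfiable

Constraints 3, 7, and 11 give c − a ≥ -1, a − b ≥ 1, b − c ≥ 1.
Adding all 3 inequalities: the left sides telescope to 0, and the right sides sum to (-1) + 1 + 1 = 1. So 0 ≥ 1, which is false.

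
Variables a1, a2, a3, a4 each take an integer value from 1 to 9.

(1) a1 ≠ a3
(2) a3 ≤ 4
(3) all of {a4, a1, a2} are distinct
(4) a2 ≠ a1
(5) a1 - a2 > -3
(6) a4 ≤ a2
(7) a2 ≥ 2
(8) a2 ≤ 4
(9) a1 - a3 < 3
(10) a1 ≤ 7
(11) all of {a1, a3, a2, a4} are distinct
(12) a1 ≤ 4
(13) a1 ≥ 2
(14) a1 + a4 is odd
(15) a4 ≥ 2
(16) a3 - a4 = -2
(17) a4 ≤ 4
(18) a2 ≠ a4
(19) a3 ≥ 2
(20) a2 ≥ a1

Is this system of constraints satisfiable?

Constraints 2, 7, 8, 12, 13, 15, 17, and 19 confine each of a1, a3, a2, a4 to the 3 values {2, …, 4}.
Constraint 11 requires all 4 of them to be distinct, but only 3 values are available — impossible by the pigeonhole principle.

Unsatisfiable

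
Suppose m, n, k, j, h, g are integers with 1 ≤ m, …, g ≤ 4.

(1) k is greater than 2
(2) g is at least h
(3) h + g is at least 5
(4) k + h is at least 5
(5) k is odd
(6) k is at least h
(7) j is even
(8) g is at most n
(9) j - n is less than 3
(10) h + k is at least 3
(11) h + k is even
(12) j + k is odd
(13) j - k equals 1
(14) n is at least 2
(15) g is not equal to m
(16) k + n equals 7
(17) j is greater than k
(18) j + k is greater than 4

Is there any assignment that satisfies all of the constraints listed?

Setting (m, n, k, j, h, g) = (2, 4, 3, 4, 3, 3) satisfies everything: constraint 3: h + g = 6; constraint 4: k + h = 6; constraint 9: j - n = 0, and the others follow.

Satisfiable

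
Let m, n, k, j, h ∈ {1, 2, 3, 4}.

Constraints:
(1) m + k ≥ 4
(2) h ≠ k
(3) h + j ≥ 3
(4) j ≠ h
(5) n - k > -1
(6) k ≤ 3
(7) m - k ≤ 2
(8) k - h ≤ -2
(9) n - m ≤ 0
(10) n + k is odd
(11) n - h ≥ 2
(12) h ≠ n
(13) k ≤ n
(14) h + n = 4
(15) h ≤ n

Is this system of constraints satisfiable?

Constraints 7, 8, 9, and 11 give h − k ≥ 2, k − m ≥ -2, m − n ≥ 0, n − h ≥ 2.
Adding all 4 inequalities: the left sides telescope to 0, and the right sides sum to 2 + (-2) + 0 + 2 = 2. So 0 ≥ 2, which is false.

Unsatisfiable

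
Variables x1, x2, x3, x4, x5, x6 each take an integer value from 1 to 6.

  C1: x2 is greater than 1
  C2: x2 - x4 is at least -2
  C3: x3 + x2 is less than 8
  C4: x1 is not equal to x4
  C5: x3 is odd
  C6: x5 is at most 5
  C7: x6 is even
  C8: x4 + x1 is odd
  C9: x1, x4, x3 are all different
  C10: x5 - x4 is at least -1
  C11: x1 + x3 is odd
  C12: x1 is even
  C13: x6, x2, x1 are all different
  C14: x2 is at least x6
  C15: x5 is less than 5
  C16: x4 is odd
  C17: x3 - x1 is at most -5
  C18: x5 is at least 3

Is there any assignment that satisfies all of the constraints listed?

Satisfiable

The assignment x1 = 6, x2 = 4, x3 = 1, x4 = 3, x5 = 4, x6 = 2 works:
  constraint 2 holds since x2 - x4 = 1.
  constraint 3 holds since x3 + x2 = 5.
The rest check out directly.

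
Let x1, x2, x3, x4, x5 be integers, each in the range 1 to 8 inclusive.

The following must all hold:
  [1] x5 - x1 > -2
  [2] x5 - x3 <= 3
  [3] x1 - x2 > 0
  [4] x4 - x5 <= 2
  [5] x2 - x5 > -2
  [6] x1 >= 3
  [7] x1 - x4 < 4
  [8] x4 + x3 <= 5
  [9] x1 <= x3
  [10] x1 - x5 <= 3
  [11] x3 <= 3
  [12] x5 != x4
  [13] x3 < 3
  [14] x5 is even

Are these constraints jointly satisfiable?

Unsatisfiable

From constraints 6 and 9: x3 ≥ x1 and x1 ≥ 3, so x3 ≥ 3. From constraint 13: x3 ≤ 2. But 2 < 3, so no value of x3 works.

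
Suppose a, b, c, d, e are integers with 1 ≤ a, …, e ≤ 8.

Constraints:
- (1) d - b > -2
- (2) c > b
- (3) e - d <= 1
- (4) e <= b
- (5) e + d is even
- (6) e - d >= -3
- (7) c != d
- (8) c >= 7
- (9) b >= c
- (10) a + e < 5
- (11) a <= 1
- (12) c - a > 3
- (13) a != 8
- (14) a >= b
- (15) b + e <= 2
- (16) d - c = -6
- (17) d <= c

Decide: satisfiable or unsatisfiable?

Unsatisfiable

From constraints 8 and 9: b ≥ c and c ≥ 7, so b ≥ 7. From constraints 11 and 14: b ≤ a and a ≤ 1, so b ≤ 1. But 1 < 7, so no value of b works.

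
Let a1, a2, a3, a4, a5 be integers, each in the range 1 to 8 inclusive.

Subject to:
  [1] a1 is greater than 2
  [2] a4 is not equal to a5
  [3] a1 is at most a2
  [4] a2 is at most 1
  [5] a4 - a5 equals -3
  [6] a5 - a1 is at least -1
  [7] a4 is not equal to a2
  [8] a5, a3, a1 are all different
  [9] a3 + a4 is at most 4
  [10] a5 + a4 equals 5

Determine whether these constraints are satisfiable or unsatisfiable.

Unsatisfiable

From constraint 1: a1 ≥ 3. From constraints 3 and 4: a1 ≤ a2 and a2 ≤ 1, so a1 ≤ 1. But 1 < 3, so no value of a1 works.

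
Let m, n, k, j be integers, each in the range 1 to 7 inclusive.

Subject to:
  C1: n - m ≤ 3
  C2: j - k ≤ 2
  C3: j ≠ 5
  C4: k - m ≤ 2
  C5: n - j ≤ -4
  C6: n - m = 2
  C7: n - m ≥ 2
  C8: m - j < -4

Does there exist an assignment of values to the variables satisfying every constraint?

Constraints 2, 4, 5, and 7 give k − j ≥ -2, j − n ≥ 4, n − m ≥ 2, m − k ≥ -2.
Adding all 4 inequalities: the left sides telescope to 0, and the right sides sum to (-2) + 4 + 2 + (-2) = 2. So 0 ≥ 2, which is false.

Unsatisfiable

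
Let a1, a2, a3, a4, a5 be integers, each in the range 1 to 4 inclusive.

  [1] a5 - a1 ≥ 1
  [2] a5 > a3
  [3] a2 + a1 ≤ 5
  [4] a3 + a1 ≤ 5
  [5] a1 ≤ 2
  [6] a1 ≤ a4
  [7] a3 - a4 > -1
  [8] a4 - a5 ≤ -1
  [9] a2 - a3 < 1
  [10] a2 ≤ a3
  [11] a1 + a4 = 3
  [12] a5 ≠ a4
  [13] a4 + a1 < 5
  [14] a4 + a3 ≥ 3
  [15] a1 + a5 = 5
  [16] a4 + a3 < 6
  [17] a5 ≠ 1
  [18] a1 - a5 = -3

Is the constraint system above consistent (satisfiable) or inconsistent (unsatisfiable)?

The assignment a1 = 1, a2 = 1, a3 = 3, a4 = 2, a5 = 4 works:
  constraint 1 holds since a5 - a1 = 3.
  constraint 3 holds since a2 + a1 = 2.
The rest check out directly.

Satisfiable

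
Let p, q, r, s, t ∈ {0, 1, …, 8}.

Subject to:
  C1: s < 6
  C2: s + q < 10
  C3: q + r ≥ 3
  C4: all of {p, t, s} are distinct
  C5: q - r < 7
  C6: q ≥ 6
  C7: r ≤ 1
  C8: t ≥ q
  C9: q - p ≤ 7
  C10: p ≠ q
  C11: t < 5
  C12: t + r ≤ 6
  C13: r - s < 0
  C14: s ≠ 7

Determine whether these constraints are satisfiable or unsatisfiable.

From constraints 6 and 8: t ≥ q and q ≥ 6, so t ≥ 6. From constraint 11: t ≤ 4. But 4 < 6, so no value of t works.

Unsatisfiable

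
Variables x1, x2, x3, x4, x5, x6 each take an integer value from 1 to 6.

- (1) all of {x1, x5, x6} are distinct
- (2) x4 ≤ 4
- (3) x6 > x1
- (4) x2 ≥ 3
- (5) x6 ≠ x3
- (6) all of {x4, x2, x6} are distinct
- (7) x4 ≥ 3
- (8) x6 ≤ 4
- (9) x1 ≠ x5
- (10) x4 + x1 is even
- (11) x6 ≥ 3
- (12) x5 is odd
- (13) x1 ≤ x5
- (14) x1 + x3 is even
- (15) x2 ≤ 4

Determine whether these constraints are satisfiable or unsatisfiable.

Unsatisfiable

Constraints 2, 4, 7, 8, 11, and 15 confine each of x4, x2, x6 to the 2 values {3, 4}.
Constraint 6 requires all 3 of them to be distinct, but only 2 values are available — impossible by the pigeonhole principle.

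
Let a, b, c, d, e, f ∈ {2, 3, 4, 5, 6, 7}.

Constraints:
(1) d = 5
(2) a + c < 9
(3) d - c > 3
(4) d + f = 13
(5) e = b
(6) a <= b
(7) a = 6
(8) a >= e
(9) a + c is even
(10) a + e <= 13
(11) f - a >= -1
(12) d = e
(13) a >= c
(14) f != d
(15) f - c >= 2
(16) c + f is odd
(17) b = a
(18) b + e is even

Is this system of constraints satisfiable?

Constraint 1 fixes d = 5 and constraint 7 fixes a = 6. Constraints 5, 12, and 17 give d = e = b = a, so d = a. But 5 ≠ 6 — contradiction.

Unsatisfiable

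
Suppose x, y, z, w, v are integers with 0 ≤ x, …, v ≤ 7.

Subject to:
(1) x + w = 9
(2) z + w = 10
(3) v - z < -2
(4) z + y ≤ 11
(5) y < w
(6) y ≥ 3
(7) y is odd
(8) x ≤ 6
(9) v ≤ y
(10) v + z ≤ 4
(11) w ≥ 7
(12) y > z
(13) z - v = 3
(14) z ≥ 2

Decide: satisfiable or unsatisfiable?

Satisfiable

Try x = 2, y = 5, z = 3, w = 7, v = 0.
Check constraint 1: x + w = 9; constraint 2: z + w = 10. The remaining constraints are straightforward to verify.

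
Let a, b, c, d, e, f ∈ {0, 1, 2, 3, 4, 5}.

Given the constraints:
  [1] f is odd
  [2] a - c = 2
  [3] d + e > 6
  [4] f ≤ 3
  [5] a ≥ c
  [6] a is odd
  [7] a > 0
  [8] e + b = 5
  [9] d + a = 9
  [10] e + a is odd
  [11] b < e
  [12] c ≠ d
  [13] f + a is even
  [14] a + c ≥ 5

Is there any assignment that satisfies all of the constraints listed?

Satisfiable

The assignment a = 5, b = 1, c = 3, d = 4, e = 4, f = 1 works:
  constraint 2 holds since a - c = 2.
  constraint 3 holds since d + e = 8.
The rest check out directly.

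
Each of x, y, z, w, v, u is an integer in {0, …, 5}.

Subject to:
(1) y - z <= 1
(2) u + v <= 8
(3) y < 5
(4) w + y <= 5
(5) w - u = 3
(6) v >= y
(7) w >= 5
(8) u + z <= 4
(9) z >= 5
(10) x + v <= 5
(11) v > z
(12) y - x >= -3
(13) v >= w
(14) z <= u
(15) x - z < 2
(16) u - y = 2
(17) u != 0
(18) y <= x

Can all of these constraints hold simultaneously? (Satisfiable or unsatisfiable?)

From constraints 9 and 14: u ≥ z ≥ 5. From constraints 7 and 13: v ≥ w ≥ 5. Hence u + v ≥ 10. But constraint 2 requires u + v ≤ 8, and 8 < 10. Contradiction.

Unsatisfiable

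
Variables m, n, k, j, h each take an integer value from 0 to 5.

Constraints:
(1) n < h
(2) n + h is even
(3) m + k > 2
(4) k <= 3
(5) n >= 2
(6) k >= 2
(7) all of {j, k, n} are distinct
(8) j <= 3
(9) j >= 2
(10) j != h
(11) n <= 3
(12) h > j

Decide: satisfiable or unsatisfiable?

Unsatisfiable

Constraints 4, 5, 6, 8, 9, and 11 confine each of j, k, n to the 2 values {2, 3}.
Constraint 7 requires all 3 of them to be distinct, but only 2 values are available — impossible by the pigeonhole principle.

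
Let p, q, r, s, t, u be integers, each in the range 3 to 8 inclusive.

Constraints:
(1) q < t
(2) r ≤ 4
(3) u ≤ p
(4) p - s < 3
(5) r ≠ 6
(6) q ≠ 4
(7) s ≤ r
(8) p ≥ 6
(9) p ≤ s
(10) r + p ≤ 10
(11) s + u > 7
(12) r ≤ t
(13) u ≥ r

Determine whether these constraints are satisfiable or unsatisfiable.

Unsatisfiable

From constraints 8 and 9: s ≥ p and p ≥ 6, so s ≥ 6. From constraints 2 and 7: s ≤ r and r ≤ 4, so s ≤ 4. But 4 < 6, so no value of s works.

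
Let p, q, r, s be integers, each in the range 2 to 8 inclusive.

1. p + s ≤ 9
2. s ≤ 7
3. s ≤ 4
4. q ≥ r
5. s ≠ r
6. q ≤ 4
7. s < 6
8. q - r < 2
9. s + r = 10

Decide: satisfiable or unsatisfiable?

From constraint 3: s ≤ 4. From constraints 4 and 6: r ≤ q ≤ 4. Hence s + r ≤ 8. But constraint 9 requires s + r = 10, and 10 > 8. Contradiction.

Unsatisfiable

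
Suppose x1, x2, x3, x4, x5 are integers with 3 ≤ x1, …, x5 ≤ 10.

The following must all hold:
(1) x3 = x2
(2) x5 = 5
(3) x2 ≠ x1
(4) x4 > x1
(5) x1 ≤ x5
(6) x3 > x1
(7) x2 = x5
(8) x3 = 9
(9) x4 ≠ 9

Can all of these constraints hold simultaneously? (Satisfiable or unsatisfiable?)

Constraint 8 fixes x3 = 9 and constraint 2 fixes x5 = 5. Constraints 1 and 7 give x3 = x2 = x5, so x3 = x5. But 9 ≠ 5 — contradiction.

Unsatisfiable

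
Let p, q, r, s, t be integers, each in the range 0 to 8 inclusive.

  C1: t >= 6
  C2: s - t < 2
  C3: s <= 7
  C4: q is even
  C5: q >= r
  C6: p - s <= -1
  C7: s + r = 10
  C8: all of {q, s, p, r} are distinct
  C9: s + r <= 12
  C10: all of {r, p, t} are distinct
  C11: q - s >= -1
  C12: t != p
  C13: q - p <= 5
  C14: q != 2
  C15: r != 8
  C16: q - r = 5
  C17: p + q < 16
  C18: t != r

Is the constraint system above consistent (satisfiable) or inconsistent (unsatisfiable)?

Satisfiable

The assignment p = 5, q = 8, r = 3, s = 7, t = 7 works:
  constraint 2 holds since s - t = 0.
  constraint 6 holds since p - s = -2.
The rest check out directly.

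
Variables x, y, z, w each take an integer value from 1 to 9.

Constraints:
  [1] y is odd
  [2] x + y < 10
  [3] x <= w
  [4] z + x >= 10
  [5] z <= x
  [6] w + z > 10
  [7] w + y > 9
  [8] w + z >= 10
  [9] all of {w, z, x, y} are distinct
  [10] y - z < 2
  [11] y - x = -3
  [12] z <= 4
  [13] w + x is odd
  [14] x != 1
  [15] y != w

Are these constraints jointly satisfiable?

Try x = 6, y = 3, z = 4, w = 9.
Check constraint 2: x + y = 9; constraint 4: z + x = 10; constraint 6: w + z = 13. The remaining constraints are straightforward to verify.

Satisfiable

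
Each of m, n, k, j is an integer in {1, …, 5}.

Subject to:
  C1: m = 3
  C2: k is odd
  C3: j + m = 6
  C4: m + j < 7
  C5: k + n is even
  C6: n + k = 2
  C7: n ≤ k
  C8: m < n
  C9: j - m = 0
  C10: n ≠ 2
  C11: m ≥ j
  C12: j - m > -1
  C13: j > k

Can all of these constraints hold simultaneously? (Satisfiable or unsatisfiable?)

Unsatisfiable

Constraints 7, 8, 11, and 13 give m < n, n ≤ k, k < j, j ≤ m. Chaining: m < n ≤ k < j ≤ m, which forces m < m — impossible.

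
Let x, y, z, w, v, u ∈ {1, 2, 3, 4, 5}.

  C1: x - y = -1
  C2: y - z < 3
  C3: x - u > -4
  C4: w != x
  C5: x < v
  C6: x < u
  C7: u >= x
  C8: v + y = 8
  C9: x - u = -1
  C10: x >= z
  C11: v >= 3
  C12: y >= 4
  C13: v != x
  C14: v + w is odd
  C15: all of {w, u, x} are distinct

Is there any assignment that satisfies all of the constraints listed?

Satisfiable

One satisfying assignment is x = 3, y = 4, z = 2, w = 5, v = 4, u = 4.
For the less obvious constraints — constraint 1: x - y = -1; constraint 2: y - z = 2 — and the others hold by inspection.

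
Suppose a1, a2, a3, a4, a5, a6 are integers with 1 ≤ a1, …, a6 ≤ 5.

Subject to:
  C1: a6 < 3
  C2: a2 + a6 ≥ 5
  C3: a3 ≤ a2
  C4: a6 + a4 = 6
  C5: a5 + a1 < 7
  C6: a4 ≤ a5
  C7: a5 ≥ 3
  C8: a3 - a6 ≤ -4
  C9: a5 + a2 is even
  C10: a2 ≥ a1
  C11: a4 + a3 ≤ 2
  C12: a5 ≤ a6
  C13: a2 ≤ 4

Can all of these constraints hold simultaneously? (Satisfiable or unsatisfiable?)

From constraints 7 and 12: a6 ≥ a5 and a5 ≥ 3, so a6 ≥ 3. From constraint 1: a6 ≤ 2. But 2 < 3, so no value of a6 works.

Unsatisfiable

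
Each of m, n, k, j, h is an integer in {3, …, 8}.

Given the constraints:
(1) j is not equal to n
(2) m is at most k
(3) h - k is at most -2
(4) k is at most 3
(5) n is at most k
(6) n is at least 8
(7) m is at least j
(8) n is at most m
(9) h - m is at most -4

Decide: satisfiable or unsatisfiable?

Unsatisfiable

From constraints 6 and 8: m ≥ n and n ≥ 8, so m ≥ 8. From constraints 2 and 4: m ≤ k and k ≤ 3, so m ≤ 3. But 3 < 8, so no value of m works.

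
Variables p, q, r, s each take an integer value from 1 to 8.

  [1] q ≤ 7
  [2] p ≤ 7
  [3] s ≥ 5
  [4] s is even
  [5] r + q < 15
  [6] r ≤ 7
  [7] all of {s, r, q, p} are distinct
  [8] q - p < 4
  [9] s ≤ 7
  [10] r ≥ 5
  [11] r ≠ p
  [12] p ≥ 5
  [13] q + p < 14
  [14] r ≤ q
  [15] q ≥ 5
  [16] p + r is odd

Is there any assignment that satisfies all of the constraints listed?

Unsatisfiable

Constraints 1, 2, 3, 6, 9, 10, 12, and 15 confine each of s, r, q, p to the 3 values {5, …, 7}.
Constraint 7 requires all 4 of them to be distinct, but only 3 values are available — impossible by the pigeonhole principle.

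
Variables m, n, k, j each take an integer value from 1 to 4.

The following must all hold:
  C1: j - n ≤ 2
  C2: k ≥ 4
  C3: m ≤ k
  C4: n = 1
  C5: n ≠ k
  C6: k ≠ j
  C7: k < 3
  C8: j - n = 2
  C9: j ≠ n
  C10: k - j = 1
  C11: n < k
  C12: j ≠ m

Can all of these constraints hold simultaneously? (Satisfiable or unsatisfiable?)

From constraint 2: k ≥ 4. From constraint 7: k ≤ 2. But 2 < 4, so no value of k works.

Unsatisfiable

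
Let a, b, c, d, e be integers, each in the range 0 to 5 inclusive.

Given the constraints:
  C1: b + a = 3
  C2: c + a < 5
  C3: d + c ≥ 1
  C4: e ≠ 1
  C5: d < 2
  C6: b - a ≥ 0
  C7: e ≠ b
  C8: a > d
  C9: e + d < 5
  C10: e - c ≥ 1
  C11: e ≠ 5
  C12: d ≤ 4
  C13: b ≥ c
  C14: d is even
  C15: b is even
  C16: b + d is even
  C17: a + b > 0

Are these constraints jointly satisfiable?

Satisfiable

Take a = 1, b = 2, c = 1, d = 0, e = 3. Then constraint 1: b + a = 3; constraint 2: c + a = 2; constraint 3: d + c = 1, and every other listed constraint is also met.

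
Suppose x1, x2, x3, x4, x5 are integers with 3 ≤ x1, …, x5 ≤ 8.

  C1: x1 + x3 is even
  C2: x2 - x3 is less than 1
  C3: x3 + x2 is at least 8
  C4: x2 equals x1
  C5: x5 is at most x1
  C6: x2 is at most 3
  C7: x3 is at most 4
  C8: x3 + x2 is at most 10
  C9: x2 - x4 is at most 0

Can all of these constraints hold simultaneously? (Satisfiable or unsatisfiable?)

From constraint 7: x3 ≤ 4. From constraint 6: x2 ≤ 3. Hence x3 + x2 ≤ 7. But constraint 3 requires x3 + x2 ≥ 8, and 8 > 7. Contradiction.

Unsatisfiable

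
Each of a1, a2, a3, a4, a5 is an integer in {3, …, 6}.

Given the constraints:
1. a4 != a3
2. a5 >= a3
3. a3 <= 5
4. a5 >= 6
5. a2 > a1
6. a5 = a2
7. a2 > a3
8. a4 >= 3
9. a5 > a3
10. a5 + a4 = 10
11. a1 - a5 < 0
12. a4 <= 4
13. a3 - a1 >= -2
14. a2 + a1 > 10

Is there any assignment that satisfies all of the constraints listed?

Setting (a1, a2, a3, a4, a5) = (5, 6, 5, 4, 6) satisfies everything: constraint 10: a5 + a4 = 10; constraint 11: a1 - a5 = -1; constraint 13: a3 - a1 = 0, and the others follow.

Satisfiable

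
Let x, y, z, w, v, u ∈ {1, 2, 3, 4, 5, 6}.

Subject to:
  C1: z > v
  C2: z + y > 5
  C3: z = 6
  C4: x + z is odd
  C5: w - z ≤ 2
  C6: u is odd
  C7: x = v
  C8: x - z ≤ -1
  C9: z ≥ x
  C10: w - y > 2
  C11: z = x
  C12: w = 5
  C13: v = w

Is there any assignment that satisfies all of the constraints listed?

Unsatisfiable

Constraint 3 fixes z = 6 and constraint 12 fixes w = 5. Constraints 7, 11, and 13 give z = x = v = w, so z = w. But 6 ≠ 5 — contradiction.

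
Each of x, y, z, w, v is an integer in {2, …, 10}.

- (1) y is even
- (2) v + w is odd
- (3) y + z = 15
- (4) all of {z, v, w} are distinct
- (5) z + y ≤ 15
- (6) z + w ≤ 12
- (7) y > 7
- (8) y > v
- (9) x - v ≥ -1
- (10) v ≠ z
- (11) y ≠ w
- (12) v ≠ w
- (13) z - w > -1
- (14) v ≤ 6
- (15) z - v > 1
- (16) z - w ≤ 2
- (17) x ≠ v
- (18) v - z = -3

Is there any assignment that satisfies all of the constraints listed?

One satisfying assignment is x = 3, y = 8, z = 7, w = 5, v = 4.
For the less obvious constraints — constraint 3: y + z = 15; constraint 5: z + y = 15 — and the others hold by inspection.

Satisfiable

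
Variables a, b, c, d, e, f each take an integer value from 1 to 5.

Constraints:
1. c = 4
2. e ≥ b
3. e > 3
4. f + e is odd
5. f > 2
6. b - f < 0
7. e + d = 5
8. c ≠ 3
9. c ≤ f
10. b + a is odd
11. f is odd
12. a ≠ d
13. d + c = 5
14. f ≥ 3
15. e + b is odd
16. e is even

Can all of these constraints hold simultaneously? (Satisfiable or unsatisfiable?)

Satisfiable

The assignment a = 2, b = 3, c = 4, d = 1, e = 4, f = 5 works:
  constraint 6 holds since b - f = -2.
  constraint 7 holds since e + d = 5.
The rest check out directly.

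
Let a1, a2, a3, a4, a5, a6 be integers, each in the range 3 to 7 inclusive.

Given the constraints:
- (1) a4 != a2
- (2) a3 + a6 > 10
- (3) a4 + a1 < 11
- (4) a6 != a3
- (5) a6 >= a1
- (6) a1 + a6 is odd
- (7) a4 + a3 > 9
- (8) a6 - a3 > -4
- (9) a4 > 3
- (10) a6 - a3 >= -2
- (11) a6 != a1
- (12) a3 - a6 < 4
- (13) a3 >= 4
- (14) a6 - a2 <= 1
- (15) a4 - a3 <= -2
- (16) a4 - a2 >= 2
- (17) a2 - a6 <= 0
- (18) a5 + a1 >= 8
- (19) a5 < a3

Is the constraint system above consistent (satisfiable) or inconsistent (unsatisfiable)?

Constraints 10, 14, 15, and 16 give a3 − a4 ≥ 2, a4 − a2 ≥ 2, a2 − a6 ≥ -1, a6 − a3 ≥ -2.
Adding all 4 inequalities: the left sides telescope to 0, and the right sides sum to 2 + 2 + (-1) + (-2) = 1. So 0 ≥ 1, which is false.

Unsatisfiable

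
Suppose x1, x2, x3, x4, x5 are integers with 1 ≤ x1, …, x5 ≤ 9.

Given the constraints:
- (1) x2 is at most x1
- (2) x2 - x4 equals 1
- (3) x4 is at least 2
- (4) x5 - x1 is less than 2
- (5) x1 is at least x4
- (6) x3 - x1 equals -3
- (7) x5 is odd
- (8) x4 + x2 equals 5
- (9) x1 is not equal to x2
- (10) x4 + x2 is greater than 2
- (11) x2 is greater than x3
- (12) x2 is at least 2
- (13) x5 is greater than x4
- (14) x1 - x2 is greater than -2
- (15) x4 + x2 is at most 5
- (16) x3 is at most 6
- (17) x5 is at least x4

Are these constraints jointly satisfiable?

Satisfiable

Setting (x1, x2, x3, x4, x5) = (4, 3, 1, 2, 3) satisfies everything: constraint 2: x2 - x4 = 1; constraint 4: x5 - x1 = -1; constraint 6: x3 - x1 = -3, and the others follow.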